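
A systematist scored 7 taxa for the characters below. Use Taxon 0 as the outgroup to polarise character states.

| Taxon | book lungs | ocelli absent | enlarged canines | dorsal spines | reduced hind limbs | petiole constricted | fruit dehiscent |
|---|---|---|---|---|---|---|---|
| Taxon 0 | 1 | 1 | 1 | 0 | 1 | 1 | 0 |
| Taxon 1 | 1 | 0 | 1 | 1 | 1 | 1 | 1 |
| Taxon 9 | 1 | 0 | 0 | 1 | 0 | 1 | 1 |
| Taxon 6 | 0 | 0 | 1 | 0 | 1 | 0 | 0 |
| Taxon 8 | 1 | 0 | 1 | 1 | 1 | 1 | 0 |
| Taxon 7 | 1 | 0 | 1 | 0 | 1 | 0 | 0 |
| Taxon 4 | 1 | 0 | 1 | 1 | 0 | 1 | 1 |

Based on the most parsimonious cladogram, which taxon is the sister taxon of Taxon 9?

Taxon 4

Character polarity is set by the outgroup: the derived state is whichever differs from the outgroup's state, so for book lungs, ocelli absent, enlarged canines, reduced hind limbs, petiole constricted the derived state is '0', and for the remaining characters it is '1'.
book lungs: derived state '0' in Taxon 6 only — an autapomorphy, so it tells us nothing about relationships among taxa.
ocelli absent (derived state '0') is shared by all ingroup taxa — unites the whole ingroup.
enlarged canines: derived state '0' in Taxon 9 only — an autapomorphy, so it tells us nothing about relationships among taxa.
Only Taxon 1, Taxon 4, Taxon 8, and Taxon 9 show the derived state '1' for dorsal spines, supporting them as a clade.
Only Taxon 4 and Taxon 9 show the derived state '0' for reduced hind limbs, supporting them as a clade.
petiole constricted (derived state '0') is shared by Taxon 6 and Taxon 7 — a synapomorphy uniting that clade.
Only Taxon 1, Taxon 4, and Taxon 9 show the derived state '1' for fruit dehiscent, supporting them as a clade.
Most parsimonious ingroup topology: (((Taxon 1,(Taxon 9,Taxon 4)),Taxon 8),(Taxon 6,Taxon 7)).
Taxon 9 and Taxon 4 form a cherry on this tree, so they are sister taxa.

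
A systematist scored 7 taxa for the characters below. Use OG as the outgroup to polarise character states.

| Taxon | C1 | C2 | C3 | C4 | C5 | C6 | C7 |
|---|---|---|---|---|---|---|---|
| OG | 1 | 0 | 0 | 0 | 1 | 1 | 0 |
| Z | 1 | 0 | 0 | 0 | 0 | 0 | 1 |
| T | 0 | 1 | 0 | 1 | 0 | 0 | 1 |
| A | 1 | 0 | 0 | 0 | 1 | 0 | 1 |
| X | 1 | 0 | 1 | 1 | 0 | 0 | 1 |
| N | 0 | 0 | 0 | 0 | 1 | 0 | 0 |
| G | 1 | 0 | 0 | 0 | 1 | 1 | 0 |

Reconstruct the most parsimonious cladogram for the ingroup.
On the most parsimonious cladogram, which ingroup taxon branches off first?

G

Character polarity is set by the outgroup: the derived state is whichever differs from the outgroup's state, so for C1, C5, C6 the derived state is '0', and for the remaining characters it is '1'.
C1 (state '0') occurs in N and T but conflicts with the nesting implied by the other characters — most parsimoniously interpreted as homoplasy.
C2: derived state '1' in T only — an autapomorphy, so it tells us nothing about relationships among taxa.
C3 (derived state '1') is unique to X (autapomorphy; uninformative for grouping).
C4 (derived state '1') is shared by T and X — a synapomorphy uniting that clade.
C5 (derived state '0') is shared by T, X, and Z — a synapomorphy uniting that clade.
C6 (derived state '0') is shared by A, N, T, X, and Z — a synapomorphy uniting that clade.
C7: derived state '1' in A, T, X, and Z only — synapomorphy for {A, T, X, Z}.
Most parsimonious ingroup topology: ((((Z,(T,X)),A),N),G).
G is sister to the clade containing all other ingroup taxa, so it is the earliest-diverging (most basal) ingroup lineage.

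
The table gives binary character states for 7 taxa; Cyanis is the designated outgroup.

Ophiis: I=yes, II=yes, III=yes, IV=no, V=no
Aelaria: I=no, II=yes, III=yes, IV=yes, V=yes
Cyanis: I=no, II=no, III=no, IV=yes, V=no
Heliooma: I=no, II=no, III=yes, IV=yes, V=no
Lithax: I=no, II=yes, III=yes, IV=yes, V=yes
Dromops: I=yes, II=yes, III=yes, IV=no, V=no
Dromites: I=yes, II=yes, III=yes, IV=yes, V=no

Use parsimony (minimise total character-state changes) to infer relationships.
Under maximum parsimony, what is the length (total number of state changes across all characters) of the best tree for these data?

Character polarity is set by the outgroup: the derived state is whichever differs from the outgroup's state, so for IV the derived state is 'no', and for the remaining characters it is 'yes'.
I: derived state 'yes' in Dromites, Dromops, and Ophiis only — synapomorphy for {Dromites, Dromops, Ophiis}.
II: derived state 'yes' in Aelaria, Dromites, Dromops, Lithax, and Ophiis only — synapomorphy for {Aelaria, Dromites, Dromops, Lithax, Ophiis}.
All ingroup taxa share the derived state 'yes' for III; it defines the ingroup but does not resolve relationships within it.
IV (derived state 'no') is shared by Dromops and Ophiis — a synapomorphy uniting that clade.
V (derived state 'yes') is shared by Aelaria and Lithax — a synapomorphy uniting that clade.
Most parsimonious ingroup topology: (((Aelaria,Lithax),((Dromops,Ophiis),Dromites)),Heliooma).
Changes per character on this tree: I: 1; II: 1; III: 1; IV: 1; V: 1.
Total = 5.

5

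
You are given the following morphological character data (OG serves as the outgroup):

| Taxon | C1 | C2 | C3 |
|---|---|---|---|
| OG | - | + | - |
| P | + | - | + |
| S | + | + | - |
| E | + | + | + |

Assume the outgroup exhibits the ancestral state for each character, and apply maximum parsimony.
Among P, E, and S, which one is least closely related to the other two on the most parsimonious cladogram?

S

Character polarity is set by the outgroup: the derived state is whichever differs from the outgroup's state, so for C2 the derived state is '-', and for the remaining characters it is '+'.
All ingroup taxa share the derived state '+' for C1; it defines the ingroup but does not resolve relationships within it.
C2: derived state '-' in P only — an autapomorphy, so it tells us nothing about relationships among taxa.
C3 (derived state '+') is shared by E and P — a synapomorphy uniting that clade.
Most parsimonious ingroup topology: ((P,E),S).
E and P share a more recent common ancestor with each other than either does with S, so S is the least closely related of the three.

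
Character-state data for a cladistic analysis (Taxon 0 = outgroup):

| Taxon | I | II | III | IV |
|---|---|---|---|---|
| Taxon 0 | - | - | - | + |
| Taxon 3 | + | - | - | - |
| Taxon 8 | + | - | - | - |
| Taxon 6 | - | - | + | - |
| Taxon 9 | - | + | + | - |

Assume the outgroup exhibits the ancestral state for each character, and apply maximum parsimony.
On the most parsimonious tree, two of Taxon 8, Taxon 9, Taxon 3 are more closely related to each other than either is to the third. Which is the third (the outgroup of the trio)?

Taxon 9

Character polarity is set by the outgroup: the derived state is whichever differs from the outgroup's state, so for IV the derived state is '-', and for the remaining characters it is '+'.
Only Taxon 3 and Taxon 8 show the derived state '+' for I, supporting them as a clade.
II: derived state '+' in Taxon 9 only — an autapomorphy, so it tells us nothing about relationships among taxa.
Only Taxon 6 and Taxon 9 show the derived state '+' for III, supporting them as a clade.
All ingroup taxa share the derived state '-' for IV; it defines the ingroup but does not resolve relationships within it.
Most parsimonious ingroup topology: ((Taxon 9,Taxon 6),(Taxon 8,Taxon 3)).
Taxon 8 and Taxon 3 share a more recent common ancestor with each other than either does with Taxon 9, so Taxon 9 is the least closely related of the three.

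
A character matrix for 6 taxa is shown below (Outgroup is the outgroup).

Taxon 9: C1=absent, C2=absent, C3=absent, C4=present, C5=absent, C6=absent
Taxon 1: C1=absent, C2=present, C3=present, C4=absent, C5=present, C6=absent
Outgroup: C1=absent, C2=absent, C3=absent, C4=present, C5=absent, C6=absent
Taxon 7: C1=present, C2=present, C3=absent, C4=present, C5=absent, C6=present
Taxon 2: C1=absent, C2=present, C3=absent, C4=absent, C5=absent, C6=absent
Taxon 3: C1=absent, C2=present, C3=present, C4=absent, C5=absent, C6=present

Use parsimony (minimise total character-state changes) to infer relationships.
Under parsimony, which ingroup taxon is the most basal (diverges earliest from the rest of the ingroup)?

Character polarity is set by the outgroup: the derived state is whichever differs from the outgroup's state, so for C4 the derived state is 'absent', and for the remaining characters it is 'present'.
C1: derived state 'present' in Taxon 7 only — an autapomorphy, so it tells us nothing about relationships among taxa.
C2 (derived state 'present') is shared by Taxon 1, Taxon 2, Taxon 3, and Taxon 7 — a synapomorphy uniting that clade.
C3: derived state 'present' in Taxon 1 and Taxon 3 only — synapomorphy for {Taxon 1, Taxon 3}.
C4 (derived state 'absent') is shared by Taxon 1, Taxon 2, and Taxon 3 — a synapomorphy uniting that clade.
C5: derived state 'present' in Taxon 1 only — an autapomorphy, so it tells us nothing about relationships among taxa.
C6 (state 'present') occurs in Taxon 3 and Taxon 7 but conflicts with the nesting implied by the other characters — most parsimoniously interpreted as homoplasy.
Most parsimonious ingroup topology: (((Taxon 2,(Taxon 3,Taxon 1)),Taxon 7),Taxon 9).
Taxon 9 is sister to the clade containing all other ingroup taxa, so it is the earliest-diverging (most basal) ingroup lineage.

Taxon 9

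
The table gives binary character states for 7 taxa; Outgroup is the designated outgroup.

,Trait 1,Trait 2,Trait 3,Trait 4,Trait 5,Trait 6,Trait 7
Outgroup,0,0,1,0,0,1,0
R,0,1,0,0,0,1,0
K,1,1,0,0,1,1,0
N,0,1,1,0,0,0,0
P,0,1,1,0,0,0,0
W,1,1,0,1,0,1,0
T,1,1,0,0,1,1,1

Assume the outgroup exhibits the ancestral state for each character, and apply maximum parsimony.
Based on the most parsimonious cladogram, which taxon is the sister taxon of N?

Character polarity is set by the outgroup: the derived state is whichever differs from the outgroup's state, so for Trait 3, Trait 6 the derived state is '0', and for the remaining characters it is '1'.
Trait 1: derived state '1' in K, T, and W only — synapomorphy for {K, T, W}.
Trait 2 (derived state '1') is shared by all ingroup taxa — unites the whole ingroup.
Trait 3 (derived state '0') is shared by K, R, T, and W — a synapomorphy uniting that clade.
Trait 4 (derived state '1') is unique to W (autapomorphy; uninformative for grouping).
Only K and T show the derived state '1' for Trait 5, supporting them as a clade.
Trait 6 (derived state '0') is shared by N and P — a synapomorphy uniting that clade.
Trait 7 (derived state '1') is unique to T (autapomorphy; uninformative for grouping).
Most parsimonious ingroup topology: ((R,((K,T),W)),(N,P)).
N and P form a cherry on this tree, so they are sister taxa.

P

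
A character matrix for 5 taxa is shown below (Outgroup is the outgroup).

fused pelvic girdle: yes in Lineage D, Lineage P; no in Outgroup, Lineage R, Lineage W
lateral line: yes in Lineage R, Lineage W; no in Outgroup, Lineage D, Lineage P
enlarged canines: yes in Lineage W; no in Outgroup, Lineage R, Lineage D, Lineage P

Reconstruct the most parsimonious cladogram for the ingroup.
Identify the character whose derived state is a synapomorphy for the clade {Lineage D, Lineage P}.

fused pelvic girdle

The outgroup has state 'no' for every character, so 'yes' is the derived state throughout.
Only Lineage D and Lineage P show the derived state 'yes' for fused pelvic girdle, supporting them as a clade.
lateral line (derived state 'yes') is shared by Lineage R and Lineage W — a synapomorphy uniting that clade.
enlarged canines: derived state 'yes' in Lineage W only — an autapomorphy, so it tells us nothing about relationships among taxa.
Most parsimonious ingroup topology: ((Lineage R,Lineage W),(Lineage D,Lineage P)).
The clade {Lineage D, Lineage P} is supported by fused pelvic girdle: its derived state 'yes' occurs in exactly those taxa and in no other taxon (including the outgroup).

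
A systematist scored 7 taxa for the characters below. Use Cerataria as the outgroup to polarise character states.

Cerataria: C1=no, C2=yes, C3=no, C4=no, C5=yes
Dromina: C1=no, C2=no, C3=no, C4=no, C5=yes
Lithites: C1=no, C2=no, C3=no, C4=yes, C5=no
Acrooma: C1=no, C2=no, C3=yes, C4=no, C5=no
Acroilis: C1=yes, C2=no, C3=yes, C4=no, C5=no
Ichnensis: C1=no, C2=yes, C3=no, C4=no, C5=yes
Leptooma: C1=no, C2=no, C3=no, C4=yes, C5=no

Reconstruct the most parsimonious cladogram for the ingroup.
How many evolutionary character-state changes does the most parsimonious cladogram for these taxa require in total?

Character polarity is set by the outgroup: the derived state is whichever differs from the outgroup's state, so for C2, C5 the derived state is 'no', and for the remaining characters it is 'yes'.
C1: derived state 'yes' in Acroilis only — an autapomorphy, so it tells us nothing about relationships among taxa.
C2 (derived state 'no') is shared by Acroilis, Acrooma, Dromina, Leptooma, and Lithites — a synapomorphy uniting that clade.
C3: derived state 'yes' in Acroilis and Acrooma only — synapomorphy for {Acroilis, Acrooma}.
Only Leptooma and Lithites show the derived state 'yes' for C4, supporting them as a clade.
Only Acroilis, Acrooma, Leptooma, and Lithites show the derived state 'no' for C5, supporting them as a clade.
Most parsimonious ingroup topology: ((Dromina,((Lithites,Leptooma),(Acrooma,Acroilis))),Ichnensis).
Changes per character on this tree: C1: 1; C2: 1; C3: 1; C4: 1; C5: 1.
Total = 5.

5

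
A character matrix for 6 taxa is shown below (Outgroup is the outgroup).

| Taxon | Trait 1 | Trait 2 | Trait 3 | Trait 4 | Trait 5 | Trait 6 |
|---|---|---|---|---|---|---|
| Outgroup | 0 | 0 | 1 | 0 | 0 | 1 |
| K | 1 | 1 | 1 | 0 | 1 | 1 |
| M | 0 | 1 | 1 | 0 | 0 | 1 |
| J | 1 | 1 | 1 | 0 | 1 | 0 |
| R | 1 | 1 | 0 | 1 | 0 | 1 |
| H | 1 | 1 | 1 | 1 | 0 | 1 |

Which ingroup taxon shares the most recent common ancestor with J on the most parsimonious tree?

K

Character polarity is set by the outgroup: the derived state is whichever differs from the outgroup's state, so for Trait 3, Trait 6 the derived state is '0', and for the remaining characters it is '1'.
Only H, J, K, and R show the derived state '1' for Trait 1, supporting them as a clade.
All ingroup taxa share the derived state '1' for Trait 2; it defines the ingroup but does not resolve relationships within it.
Trait 3 (derived state '0') is unique to R (autapomorphy; uninformative for grouping).
Trait 4: derived state '1' in H and R only — synapomorphy for {H, R}.
Trait 5 (derived state '1') is shared by J and K — a synapomorphy uniting that clade.
Trait 6 (derived state '0') is unique to J (autapomorphy; uninformative for grouping).
Most parsimonious ingroup topology: (((K,J),(R,H)),M).
J and K form a cherry on this tree, so they are sister taxa.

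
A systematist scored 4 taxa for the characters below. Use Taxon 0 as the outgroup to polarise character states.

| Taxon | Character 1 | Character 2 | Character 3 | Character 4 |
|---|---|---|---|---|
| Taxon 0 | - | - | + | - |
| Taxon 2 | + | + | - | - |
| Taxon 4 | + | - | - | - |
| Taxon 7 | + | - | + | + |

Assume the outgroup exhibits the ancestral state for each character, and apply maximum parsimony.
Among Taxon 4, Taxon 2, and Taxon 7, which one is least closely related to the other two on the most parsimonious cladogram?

Character polarity is set by the outgroup: the derived state is whichever differs from the outgroup's state, so for Character 3 the derived state is '-', and for the remaining characters it is '+'.
All ingroup taxa share the derived state '+' for Character 1; it defines the ingroup but does not resolve relationships within it.
Character 2: derived state '+' in Taxon 2 only — an autapomorphy, so it tells us nothing about relationships among taxa.
Only Taxon 2 and Taxon 4 show the derived state '-' for Character 3, supporting them as a clade.
Character 4: derived state '+' in Taxon 7 only — an autapomorphy, so it tells us nothing about relationships among taxa.
Most parsimonious ingroup topology: ((Taxon 2,Taxon 4),Taxon 7).
Taxon 4 and Taxon 2 share a more recent common ancestor with each other than either does with Taxon 7, so Taxon 7 is the least closely related of the three.

Taxon 7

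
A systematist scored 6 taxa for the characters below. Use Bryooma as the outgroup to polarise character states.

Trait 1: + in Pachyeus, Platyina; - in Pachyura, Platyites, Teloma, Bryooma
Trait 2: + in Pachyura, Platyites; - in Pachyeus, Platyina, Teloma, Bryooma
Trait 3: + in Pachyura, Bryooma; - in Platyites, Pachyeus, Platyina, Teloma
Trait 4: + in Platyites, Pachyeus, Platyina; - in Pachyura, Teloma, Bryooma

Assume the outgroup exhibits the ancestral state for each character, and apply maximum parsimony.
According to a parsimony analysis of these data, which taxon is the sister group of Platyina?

Pachyeus

Character polarity is set by the outgroup: the derived state is whichever differs from the outgroup's state, so for Trait 3 the derived state is '-', and for the remaining characters it is '+'.
Trait 1 (derived state '+') is shared by Pachyeus and Platyina — a synapomorphy uniting that clade.
Trait 2 (state '+') occurs in Pachyura and Platyites but conflicts with the nesting implied by the other characters — most parsimoniously interpreted as homoplasy.
Only Pachyeus, Platyina, Platyites, and Teloma show the derived state '-' for Trait 3, supporting them as a clade.
Only Pachyeus, Platyina, and Platyites show the derived state '+' for Trait 4, supporting them as a clade.
Most parsimonious ingroup topology: ((((Platyina,Pachyeus),Platyites),Teloma),Pachyura).
Platyina and Pachyeus form a cherry on this tree, so they are sister taxa.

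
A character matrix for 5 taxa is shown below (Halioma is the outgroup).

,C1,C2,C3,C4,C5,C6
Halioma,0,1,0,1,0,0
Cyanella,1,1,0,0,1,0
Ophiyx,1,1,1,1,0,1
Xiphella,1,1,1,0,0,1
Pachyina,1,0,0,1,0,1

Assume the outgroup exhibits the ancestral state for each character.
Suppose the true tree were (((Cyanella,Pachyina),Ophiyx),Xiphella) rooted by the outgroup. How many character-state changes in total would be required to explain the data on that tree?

Map each character onto (((Cyanella,Pachyina),Ophiyx),Xiphella) (rooted by Halioma) and count the minimum state changes it requires (Fitch parsimony):
C1: 1; C2: 1; C3: 2; C4: 2; C5: 1; C6: 2.
Total tree length = 9.

9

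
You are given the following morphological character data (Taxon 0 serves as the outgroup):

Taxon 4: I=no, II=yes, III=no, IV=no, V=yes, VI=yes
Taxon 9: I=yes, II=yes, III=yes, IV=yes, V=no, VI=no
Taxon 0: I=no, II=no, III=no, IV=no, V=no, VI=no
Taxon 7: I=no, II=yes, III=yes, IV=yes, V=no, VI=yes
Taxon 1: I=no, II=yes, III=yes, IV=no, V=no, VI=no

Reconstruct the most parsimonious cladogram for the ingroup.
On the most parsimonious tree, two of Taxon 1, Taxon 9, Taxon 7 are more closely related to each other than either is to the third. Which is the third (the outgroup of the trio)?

The outgroup has state 'no' for every character, so 'yes' is the derived state throughout.
I: derived state 'yes' in Taxon 9 only — an autapomorphy, so it tells us nothing about relationships among taxa.
All ingroup taxa share the derived state 'yes' for II; it defines the ingroup but does not resolve relationships within it.
Only Taxon 1, Taxon 7, and Taxon 9 show the derived state 'yes' for III, supporting them as a clade.
Only Taxon 7 and Taxon 9 show the derived state 'yes' for IV, supporting them as a clade.
V (derived state 'yes') is unique to Taxon 4 (autapomorphy; uninformative for grouping).
VI groups Taxon 4 and Taxon 7, which is incompatible with the clades supported by the remaining characters; treating it as convergent (homoplasy) costs fewer steps than any alternative tree.
Most parsimonious ingroup topology: (((Taxon 7,Taxon 9),Taxon 1),Taxon 4).
Taxon 7 and Taxon 9 share a more recent common ancestor with each other than either does with Taxon 1, so Taxon 1 is the least closely related of the three.

Taxon 1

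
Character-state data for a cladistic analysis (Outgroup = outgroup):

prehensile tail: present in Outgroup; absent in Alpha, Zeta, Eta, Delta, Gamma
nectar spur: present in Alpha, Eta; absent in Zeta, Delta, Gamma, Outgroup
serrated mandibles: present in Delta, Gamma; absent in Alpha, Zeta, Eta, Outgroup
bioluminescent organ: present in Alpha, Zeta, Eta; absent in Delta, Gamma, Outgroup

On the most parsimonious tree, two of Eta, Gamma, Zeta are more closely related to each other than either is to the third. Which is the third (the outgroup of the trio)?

Gamma

Character polarity is set by the outgroup: the derived state is whichever differs from the outgroup's state, so for prehensile tail the derived state is 'absent', and for the remaining characters it is 'present'.
prehensile tail (derived state 'absent') is shared by all ingroup taxa — unites the whole ingroup.
Only Alpha and Eta show the derived state 'present' for nectar spur, supporting them as a clade.
Only Delta and Gamma show the derived state 'present' for serrated mandibles, supporting them as a clade.
bioluminescent organ: derived state 'present' in Alpha, Eta, and Zeta only — synapomorphy for {Alpha, Eta, Zeta}.
Most parsimonious ingroup topology: (((Alpha,Eta),Zeta),(Gamma,Delta)).
Eta and Zeta share a more recent common ancestor with each other than either does with Gamma, so Gamma is the least closely related of the three.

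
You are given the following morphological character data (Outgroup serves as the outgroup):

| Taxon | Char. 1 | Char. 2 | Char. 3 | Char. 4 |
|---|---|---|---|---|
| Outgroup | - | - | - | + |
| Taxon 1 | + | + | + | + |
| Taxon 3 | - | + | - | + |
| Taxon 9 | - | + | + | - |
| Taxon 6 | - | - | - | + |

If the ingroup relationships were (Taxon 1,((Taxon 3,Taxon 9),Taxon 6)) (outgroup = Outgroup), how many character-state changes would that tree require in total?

6

Map each character onto (Taxon 1,((Taxon 3,Taxon 9),Taxon 6)) (rooted by Outgroup) and count the minimum state changes it requires (Fitch parsimony):
Char. 1: 1; Char. 2: 2; Char. 3: 2; Char. 4: 1.
Total tree length = 6.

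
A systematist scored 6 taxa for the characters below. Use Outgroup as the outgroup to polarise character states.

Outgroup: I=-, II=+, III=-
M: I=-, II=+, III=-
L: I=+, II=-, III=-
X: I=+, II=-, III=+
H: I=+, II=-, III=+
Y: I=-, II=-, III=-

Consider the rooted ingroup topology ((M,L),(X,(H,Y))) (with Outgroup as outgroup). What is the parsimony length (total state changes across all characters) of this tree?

Map each character onto ((M,L),(X,(H,Y))) (rooted by Outgroup) and count the minimum state changes it requires (Fitch parsimony):
I: 3; II: 2; III: 2.
Total tree length = 7.

7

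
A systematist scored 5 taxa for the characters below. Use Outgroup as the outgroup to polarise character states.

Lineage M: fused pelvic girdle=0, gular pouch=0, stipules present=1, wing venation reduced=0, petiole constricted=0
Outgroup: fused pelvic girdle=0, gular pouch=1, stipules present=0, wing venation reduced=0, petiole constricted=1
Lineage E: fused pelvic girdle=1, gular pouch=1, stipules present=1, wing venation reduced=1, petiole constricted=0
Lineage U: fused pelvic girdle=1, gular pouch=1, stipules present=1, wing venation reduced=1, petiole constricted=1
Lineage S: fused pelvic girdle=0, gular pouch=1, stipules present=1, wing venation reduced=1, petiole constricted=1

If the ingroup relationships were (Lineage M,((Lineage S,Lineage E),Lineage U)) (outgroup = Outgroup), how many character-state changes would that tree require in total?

Map each character onto (Lineage M,((Lineage S,Lineage E),Lineage U)) (rooted by Outgroup) and count the minimum state changes it requires (Fitch parsimony):
fused pelvic girdle: 2; gular pouch: 1; stipules present: 1; wing venation reduced: 1; petiole constricted: 2.
Total tree length = 7.

7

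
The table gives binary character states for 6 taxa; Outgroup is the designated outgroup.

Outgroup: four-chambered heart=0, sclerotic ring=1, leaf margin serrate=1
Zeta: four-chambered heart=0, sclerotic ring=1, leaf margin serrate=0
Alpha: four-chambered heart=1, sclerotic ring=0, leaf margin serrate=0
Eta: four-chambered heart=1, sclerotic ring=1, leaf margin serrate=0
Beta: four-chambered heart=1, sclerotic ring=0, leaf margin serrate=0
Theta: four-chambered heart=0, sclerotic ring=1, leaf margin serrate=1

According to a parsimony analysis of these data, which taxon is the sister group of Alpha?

Character polarity is set by the outgroup: the derived state is whichever differs from the outgroup's state, so for sclerotic ring, leaf margin serrate the derived state is '0', and for the remaining characters it is '1'.
four-chambered heart (derived state '1') is shared by Alpha, Beta, and Eta — a synapomorphy uniting that clade.
sclerotic ring: derived state '0' in Alpha and Beta only — synapomorphy for {Alpha, Beta}.
leaf margin serrate (derived state '0') is shared by Alpha, Beta, Eta, and Zeta — a synapomorphy uniting that clade.
Most parsimonious ingroup topology: ((Zeta,((Alpha,Beta),Eta)),Theta).
Alpha and Beta form a cherry on this tree, so they are sister taxa.

Beta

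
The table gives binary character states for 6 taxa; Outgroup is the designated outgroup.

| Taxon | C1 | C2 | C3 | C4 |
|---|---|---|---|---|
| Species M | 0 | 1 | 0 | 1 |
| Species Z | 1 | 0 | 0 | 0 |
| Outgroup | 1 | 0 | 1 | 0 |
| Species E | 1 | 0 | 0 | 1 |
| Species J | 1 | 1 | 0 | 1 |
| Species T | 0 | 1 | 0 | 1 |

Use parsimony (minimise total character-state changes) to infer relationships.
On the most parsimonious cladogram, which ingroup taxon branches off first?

Character polarity is set by the outgroup: the derived state is whichever differs from the outgroup's state, so for C1, C3 the derived state is '0', and for the remaining characters it is '1'.
Only Species M and Species T show the derived state '0' for C1, supporting them as a clade.
C2: derived state '1' in Species J, Species M, and Species T only — synapomorphy for {Species J, Species M, Species T}.
All ingroup taxa share the derived state '0' for C3; it defines the ingroup but does not resolve relationships within it.
Only Species E, Species J, Species M, and Species T show the derived state '1' for C4, supporting them as a clade.
Most parsimonious ingroup topology: (Species Z,(Species E,((Species T,Species M),Species J))).
Species Z is sister to the clade containing all other ingroup taxa, so it is the earliest-diverging (most basal) ingroup lineage.

Species Z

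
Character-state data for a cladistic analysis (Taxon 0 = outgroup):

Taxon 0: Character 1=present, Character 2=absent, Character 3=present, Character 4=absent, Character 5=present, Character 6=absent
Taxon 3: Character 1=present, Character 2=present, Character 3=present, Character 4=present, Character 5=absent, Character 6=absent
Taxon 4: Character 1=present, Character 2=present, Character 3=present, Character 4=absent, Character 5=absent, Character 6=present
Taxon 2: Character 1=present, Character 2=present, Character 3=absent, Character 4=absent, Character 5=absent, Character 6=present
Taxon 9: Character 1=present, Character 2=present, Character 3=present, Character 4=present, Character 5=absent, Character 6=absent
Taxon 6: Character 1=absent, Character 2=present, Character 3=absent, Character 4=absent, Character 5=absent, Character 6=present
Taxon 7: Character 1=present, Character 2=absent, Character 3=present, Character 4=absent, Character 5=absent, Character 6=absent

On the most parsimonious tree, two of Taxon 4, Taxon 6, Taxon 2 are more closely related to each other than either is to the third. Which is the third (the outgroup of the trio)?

Taxon 4

Character polarity is set by the outgroup: the derived state is whichever differs from the outgroup's state, so for Character 1, Character 3, Character 5 the derived state is 'absent', and for the remaining characters it is 'present'.
Character 1: derived state 'absent' in Taxon 6 only — an autapomorphy, so it tells us nothing about relationships among taxa.
Only Taxon 2, Taxon 3, Taxon 4, Taxon 6, and Taxon 9 show the derived state 'present' for Character 2, supporting them as a clade.
Character 3 (derived state 'absent') is shared by Taxon 2 and Taxon 6 — a synapomorphy uniting that clade.
Only Taxon 3 and Taxon 9 show the derived state 'present' for Character 4, supporting them as a clade.
All ingroup taxa share the derived state 'absent' for Character 5; it defines the ingroup but does not resolve relationships within it.
Character 6: derived state 'present' in Taxon 2, Taxon 4, and Taxon 6 only — synapomorphy for {Taxon 2, Taxon 4, Taxon 6}.
Most parsimonious ingroup topology: ((((Taxon 6,Taxon 2),Taxon 4),(Taxon 3,Taxon 9)),Taxon 7).
Taxon 6 and Taxon 2 share a more recent common ancestor with each other than either does with Taxon 4, so Taxon 4 is the least closely related of the three.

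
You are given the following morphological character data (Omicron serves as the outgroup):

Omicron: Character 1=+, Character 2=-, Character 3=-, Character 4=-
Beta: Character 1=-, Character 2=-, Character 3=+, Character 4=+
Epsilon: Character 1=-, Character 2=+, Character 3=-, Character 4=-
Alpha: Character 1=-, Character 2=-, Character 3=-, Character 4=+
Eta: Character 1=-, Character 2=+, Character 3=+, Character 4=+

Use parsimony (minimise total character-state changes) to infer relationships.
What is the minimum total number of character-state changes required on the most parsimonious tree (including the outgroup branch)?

Character polarity is set by the outgroup: the derived state is whichever differs from the outgroup's state, so for Character 1 the derived state is '-', and for the remaining characters it is '+'.
All ingroup taxa share the derived state '-' for Character 1; it defines the ingroup but does not resolve relationships within it.
Character 2 groups Epsilon and Eta, which is incompatible with the clades supported by the remaining characters; treating it as convergent (homoplasy) costs fewer steps than any alternative tree.
Only Beta and Eta show the derived state '+' for Character 3, supporting them as a clade.
Character 4 (derived state '+') is shared by Alpha, Beta, and Eta — a synapomorphy uniting that clade.
Most parsimonious ingroup topology: (((Beta,Eta),Alpha),Epsilon).
Changes per character on this tree: Character 1: 1; Character 2: 2; Character 3: 1; Character 4: 1.
Total = 5.

5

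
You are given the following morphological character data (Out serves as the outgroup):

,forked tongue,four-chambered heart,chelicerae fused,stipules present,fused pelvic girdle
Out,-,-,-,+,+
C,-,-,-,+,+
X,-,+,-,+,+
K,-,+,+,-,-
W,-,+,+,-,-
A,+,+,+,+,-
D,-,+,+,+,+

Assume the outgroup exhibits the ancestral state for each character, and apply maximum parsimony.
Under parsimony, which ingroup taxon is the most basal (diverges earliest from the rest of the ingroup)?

Character polarity is set by the outgroup: the derived state is whichever differs from the outgroup's state, so for stipules present, fused pelvic girdle the derived state is '-', and for the remaining characters it is '+'.
forked tongue: derived state '+' in A only — an autapomorphy, so it tells us nothing about relationships among taxa.
four-chambered heart (derived state '+') is shared by A, D, K, W, and X — a synapomorphy uniting that clade.
Only A, D, K, and W show the derived state '+' for chelicerae fused, supporting them as a clade.
stipules present: derived state '-' in K and W only — synapomorphy for {K, W}.
Only A, K, and W show the derived state '-' for fused pelvic girdle, supporting them as a clade.
Most parsimonious ingroup topology: (C,(X,(((K,W),A),D))).
C is sister to the clade containing all other ingroup taxa, so it is the earliest-diverging (most basal) ingroup lineage.

C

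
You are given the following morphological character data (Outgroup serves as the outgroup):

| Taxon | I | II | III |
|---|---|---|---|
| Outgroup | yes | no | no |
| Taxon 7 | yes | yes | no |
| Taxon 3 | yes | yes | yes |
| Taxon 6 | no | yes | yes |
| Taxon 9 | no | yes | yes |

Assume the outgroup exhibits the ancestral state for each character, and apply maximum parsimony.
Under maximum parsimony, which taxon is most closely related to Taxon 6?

Character polarity is set by the outgroup: the derived state is whichever differs from the outgroup's state, so for I the derived state is 'no', and for the remaining characters it is 'yes'.
I (derived state 'no') is shared by Taxon 6 and Taxon 9 — a synapomorphy uniting that clade.
II (derived state 'yes') is shared by all ingroup taxa — unites the whole ingroup.
III: derived state 'yes' in Taxon 3, Taxon 6, and Taxon 9 only — synapomorphy for {Taxon 3, Taxon 6, Taxon 9}.
Most parsimonious ingroup topology: (Taxon 7,(Taxon 3,(Taxon 6,Taxon 9))).
Taxon 6 and Taxon 9 form a cherry on this tree, so they are sister taxa.

Taxon 9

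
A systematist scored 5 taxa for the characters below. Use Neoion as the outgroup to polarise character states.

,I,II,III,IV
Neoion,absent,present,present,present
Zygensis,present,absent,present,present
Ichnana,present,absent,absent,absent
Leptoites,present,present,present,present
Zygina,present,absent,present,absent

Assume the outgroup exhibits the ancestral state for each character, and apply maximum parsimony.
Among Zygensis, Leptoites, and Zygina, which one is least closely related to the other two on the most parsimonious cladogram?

Character polarity is set by the outgroup: the derived state is whichever differs from the outgroup's state, so for II, III, IV the derived state is 'absent', and for the remaining characters it is 'present'.
All ingroup taxa share the derived state 'present' for I; it defines the ingroup but does not resolve relationships within it.
II: derived state 'absent' in Ichnana, Zygensis, and Zygina only — synapomorphy for {Ichnana, Zygensis, Zygina}.
III (derived state 'absent') is unique to Ichnana (autapomorphy; uninformative for grouping).
Only Ichnana and Zygina show the derived state 'absent' for IV, supporting them as a clade.
Most parsimonious ingroup topology: ((Zygensis,(Ichnana,Zygina)),Leptoites).
Zygensis and Zygina share a more recent common ancestor with each other than either does with Leptoites, so Leptoites is the least closely related of the three.

Leptoites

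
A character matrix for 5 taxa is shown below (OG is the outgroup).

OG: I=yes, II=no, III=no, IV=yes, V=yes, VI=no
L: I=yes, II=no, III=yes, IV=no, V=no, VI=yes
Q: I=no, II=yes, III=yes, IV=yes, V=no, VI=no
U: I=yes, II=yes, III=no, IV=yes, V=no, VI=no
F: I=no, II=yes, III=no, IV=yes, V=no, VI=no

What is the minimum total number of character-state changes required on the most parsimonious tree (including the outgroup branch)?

Character polarity is set by the outgroup: the derived state is whichever differs from the outgroup's state, so for I, IV, V the derived state is 'no', and for the remaining characters it is 'yes'.
Only F and Q show the derived state 'no' for I, supporting them as a clade.
II: derived state 'yes' in F, Q, and U only — synapomorphy for {F, Q, U}.
III (state 'yes') occurs in L and Q but conflicts with the nesting implied by the other characters — most parsimoniously interpreted as homoplasy.
IV: derived state 'no' in L only — an autapomorphy, so it tells us nothing about relationships among taxa.
All ingroup taxa share the derived state 'no' for V; it defines the ingroup but does not resolve relationships within it.
VI: derived state 'yes' in L only — an autapomorphy, so it tells us nothing about relationships among taxa.
Most parsimonious ingroup topology: (L,((Q,F),U)).
Changes per character on this tree: I: 1; II: 1; III: 2; IV: 1; V: 1; VI: 1.
Total = 7.

7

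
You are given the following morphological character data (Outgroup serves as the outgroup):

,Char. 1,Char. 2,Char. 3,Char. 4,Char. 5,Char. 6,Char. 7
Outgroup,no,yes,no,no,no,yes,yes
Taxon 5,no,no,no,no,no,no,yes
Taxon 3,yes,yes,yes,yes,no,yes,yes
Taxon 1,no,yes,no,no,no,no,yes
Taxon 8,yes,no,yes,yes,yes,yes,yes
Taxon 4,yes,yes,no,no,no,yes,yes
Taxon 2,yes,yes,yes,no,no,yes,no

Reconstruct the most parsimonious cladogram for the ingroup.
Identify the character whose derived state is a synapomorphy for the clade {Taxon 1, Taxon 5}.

Char. 6

Character polarity is set by the outgroup: the derived state is whichever differs from the outgroup's state, so for Char. 2, Char. 6, Char. 7 the derived state is 'no', and for the remaining characters it is 'yes'.
Char. 1: derived state 'yes' in Taxon 2, Taxon 3, Taxon 4, and Taxon 8 only — synapomorphy for {Taxon 2, Taxon 3, Taxon 4, Taxon 8}.
Char. 2 groups Taxon 5 and Taxon 8, which is incompatible with the clades supported by the remaining characters; treating it as convergent (homoplasy) costs fewer steps than any alternative tree.
Char. 3 (derived state 'yes') is shared by Taxon 2, Taxon 3, and Taxon 8 — a synapomorphy uniting that clade.
Char. 4 (derived state 'yes') is shared by Taxon 3 and Taxon 8 — a synapomorphy uniting that clade.
Char. 5: derived state 'yes' in Taxon 8 only — an autapomorphy, so it tells us nothing about relationships among taxa.
Char. 6 (derived state 'no') is shared by Taxon 1 and Taxon 5 — a synapomorphy uniting that clade.
Char. 7 (derived state 'no') is unique to Taxon 2 (autapomorphy; uninformative for grouping).
Most parsimonious ingroup topology: ((Taxon 5,Taxon 1),(((Taxon 3,Taxon 8),Taxon 2),Taxon 4)).
The clade {Taxon 1, Taxon 5} is supported by Char. 6: its derived state 'no' occurs in exactly those taxa and in no other taxon (including the outgroup).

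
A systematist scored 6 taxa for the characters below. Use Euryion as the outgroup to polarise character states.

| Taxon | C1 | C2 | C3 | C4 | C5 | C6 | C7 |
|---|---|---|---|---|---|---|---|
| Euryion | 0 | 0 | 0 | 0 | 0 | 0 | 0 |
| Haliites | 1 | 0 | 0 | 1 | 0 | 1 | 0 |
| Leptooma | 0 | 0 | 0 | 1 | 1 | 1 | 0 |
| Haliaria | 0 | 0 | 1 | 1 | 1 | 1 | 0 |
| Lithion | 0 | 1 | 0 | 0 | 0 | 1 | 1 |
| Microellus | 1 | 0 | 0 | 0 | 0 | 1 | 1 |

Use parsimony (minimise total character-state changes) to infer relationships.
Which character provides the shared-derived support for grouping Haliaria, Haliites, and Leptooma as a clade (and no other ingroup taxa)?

The outgroup has state '0' for every character, so '1' is the derived state throughout.
C1 (state '1') occurs in Haliites and Microellus but conflicts with the nesting implied by the other characters — most parsimoniously interpreted as homoplasy.
C2: derived state '1' in Lithion only — an autapomorphy, so it tells us nothing about relationships among taxa.
C3 (derived state '1') is unique to Haliaria (autapomorphy; uninformative for grouping).
C4: derived state '1' in Haliaria, Haliites, and Leptooma only — synapomorphy for {Haliaria, Haliites, Leptooma}.
C5 (derived state '1') is shared by Haliaria and Leptooma — a synapomorphy uniting that clade.
C6 (derived state '1') is shared by all ingroup taxa — unites the whole ingroup.
C7 (derived state '1') is shared by Lithion and Microellus — a synapomorphy uniting that clade.
Most parsimonious ingroup topology: ((Haliites,(Leptooma,Haliaria)),(Lithion,Microellus)).
The clade {Haliaria, Haliites, Leptooma} is supported by C4: its derived state '1' occurs in exactly those taxa and in no other taxon (including the outgroup).

C4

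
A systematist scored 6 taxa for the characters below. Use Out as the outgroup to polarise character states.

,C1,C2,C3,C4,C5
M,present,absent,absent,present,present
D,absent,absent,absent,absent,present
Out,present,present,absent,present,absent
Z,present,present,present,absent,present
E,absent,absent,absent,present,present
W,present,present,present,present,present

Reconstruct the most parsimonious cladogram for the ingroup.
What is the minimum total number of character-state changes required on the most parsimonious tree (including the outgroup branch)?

Character polarity is set by the outgroup: the derived state is whichever differs from the outgroup's state, so for C1, C2, C4 the derived state is 'absent', and for the remaining characters it is 'present'.
C1: derived state 'absent' in D and E only — synapomorphy for {D, E}.
Only D, E, and M show the derived state 'absent' for C2, supporting them as a clade.
C3 (derived state 'present') is shared by W and Z — a synapomorphy uniting that clade.
C4 (state 'absent') occurs in D and Z but conflicts with the nesting implied by the other characters — most parsimoniously interpreted as homoplasy.
All ingroup taxa share the derived state 'present' for C5; it defines the ingroup but does not resolve relationships within it.
Most parsimonious ingroup topology: ((Z,W),((D,E),M)).
Changes per character on this tree: C1: 1; C2: 1; C3: 1; C4: 2; C5: 1.
Total = 6.

6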